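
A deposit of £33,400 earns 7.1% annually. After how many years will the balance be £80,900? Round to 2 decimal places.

n = ln(80900/33400) / ln(1+0.071) = ln(2.42216) / 0.068593 = 12.8972 years

12.90 years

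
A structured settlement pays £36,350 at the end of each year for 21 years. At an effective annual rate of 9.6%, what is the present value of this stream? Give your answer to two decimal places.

Annuity factor a(21|0.096) = 8.897144; PV = 36350 × 8.897144 = 323,411.1911

£323,411.19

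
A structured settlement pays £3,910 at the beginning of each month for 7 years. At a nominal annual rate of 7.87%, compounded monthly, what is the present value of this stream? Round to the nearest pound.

£253,560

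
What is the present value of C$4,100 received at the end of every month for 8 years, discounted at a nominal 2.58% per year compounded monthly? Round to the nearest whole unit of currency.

With 12 periods per year: i = 0.00215, n = 96.
PV = 4100 × [1 − (1+0.00215)^(−96)] / 0.00215 = 4100 × 86.656804 = 355,292.8974

C$355,293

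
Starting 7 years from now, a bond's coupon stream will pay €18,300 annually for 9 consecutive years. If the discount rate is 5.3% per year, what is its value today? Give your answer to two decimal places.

€94,153.27

Value one period before first payment (t=6): 18300 × [1 − (1+0.053)^(−9)] / 0.053 = 18300 × 7.013819 = 128,352.8874
PV₀ = 128,352.8874 / (1+0.053)^6 = 128,352.8874 / 1.363233 = 94,153.2717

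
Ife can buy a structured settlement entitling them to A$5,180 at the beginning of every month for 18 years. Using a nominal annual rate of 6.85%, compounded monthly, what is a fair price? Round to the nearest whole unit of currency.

A$645,737

Periodic rate i = 0.0685/12 = 0.00570833; n = 18 × 12 = 216 periods.
Annuity factor a(216|0.00570833) × (1+i) = 124.659594; PV = 5180 × 124.659594 = 645,736.6951
(annuity-due: payments at period start, so ×(1+i).)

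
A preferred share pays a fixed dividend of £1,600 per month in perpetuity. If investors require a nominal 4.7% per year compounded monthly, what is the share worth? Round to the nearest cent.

£408,510.64

Periodic rate i = 0.047/12 = 0.00391667.
PV = PMT / i = 1600 / 0.00391667 = 408,510.6383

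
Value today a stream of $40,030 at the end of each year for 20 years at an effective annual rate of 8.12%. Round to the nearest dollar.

$389,535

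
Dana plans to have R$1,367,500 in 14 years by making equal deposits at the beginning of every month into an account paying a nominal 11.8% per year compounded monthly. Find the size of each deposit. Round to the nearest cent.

i = 0.118/12 = 0.00983333 per month; n = 14·12 = 168.
PMT = 1.3675e+06 / ( [(1+0.00983333)^168 − 1] / 0.00983333 × (1+i) ) = 1.3675e+06 / 428.799733 = 3,189.1344

R$3,189.13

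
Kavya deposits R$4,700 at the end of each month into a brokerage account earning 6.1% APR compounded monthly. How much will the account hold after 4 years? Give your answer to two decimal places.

R$254,776.09

With 12 periods per year: i = 0.00508333, n = 48.
FV = PMT · [(1+i)^n − 1] / i = 4700 · 54.207679 = 254,776.0901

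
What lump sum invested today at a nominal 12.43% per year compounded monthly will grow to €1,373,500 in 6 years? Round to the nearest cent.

€654,030.29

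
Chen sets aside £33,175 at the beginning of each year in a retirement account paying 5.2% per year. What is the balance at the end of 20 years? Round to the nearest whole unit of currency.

FV = PMT · [(1+i)^n − 1] / i × (1+i) = 33175 · 35.529799 = 1,178,701.0892
(Beginning-of-period payments → annuity-due factor ×(1+i).)

£1,178,701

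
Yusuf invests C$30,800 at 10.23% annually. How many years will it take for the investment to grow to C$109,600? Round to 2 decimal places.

n = ln(109600/30800) / ln(1+0.1023) = ln(3.55844) / 0.097399 = 13.0322 years

13.03 years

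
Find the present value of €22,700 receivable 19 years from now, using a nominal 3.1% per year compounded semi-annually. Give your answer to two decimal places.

With 2 periods per year: i = 0.0155, n = 38.
Discount factor = (1+0.0155)^(−38) = 0.557395; PV = 22,700 × 0.557395 = 12,652.8571

€12,652.86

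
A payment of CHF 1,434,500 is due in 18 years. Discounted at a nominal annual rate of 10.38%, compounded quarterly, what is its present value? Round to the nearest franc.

CHF 226,785

With 4 periods per year: i = 0.02595, n = 72.
PV = FV·(1+i)^(−n) = 1,434,500 × 0.158093 = 226,785.0669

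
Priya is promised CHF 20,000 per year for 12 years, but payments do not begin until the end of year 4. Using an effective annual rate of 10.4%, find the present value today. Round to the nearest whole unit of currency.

Value one period before first payment (t=3): 20000 × [1 − (1+0.104)^(−12)] / 0.104 = 20000 × 6.682211 = 133,644.2186
PV₀ = 133,644.2186 / (1+0.104)^3 = 133,644.2186 / 1.345573 = 99,321.4282

CHF 99,321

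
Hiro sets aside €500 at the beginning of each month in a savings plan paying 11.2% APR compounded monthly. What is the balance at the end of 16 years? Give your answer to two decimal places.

€267,749.39

i = 0.112/12 = 0.00933333 per month; n = 16·12 = 192.
FV = PMT · [(1+i)^n − 1] / i × (1+i) = 500 · 535.498782 = 267,749.3911
(annuity-due: payments at period start, so ×(1+i).)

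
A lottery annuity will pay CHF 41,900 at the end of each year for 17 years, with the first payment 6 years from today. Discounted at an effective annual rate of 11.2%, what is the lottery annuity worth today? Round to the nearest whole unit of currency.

Value one period before first payment (t=5): 41900 × [1 − (1+0.112)^(−17)] / 0.112 = 41900 × 7.459643 = 312,559.0476
Discount back 5 years: 312,559.0476 × (1+0.112)^(−5) = 312,559.0476 × 0.588134 = 183,826.5086

CHF 183,827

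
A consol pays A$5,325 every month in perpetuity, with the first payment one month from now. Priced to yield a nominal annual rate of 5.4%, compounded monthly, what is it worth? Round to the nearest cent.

A$1,183,333.33

Periodic rate i = 0.054/12 = 0.0045.
PV = C/r = 5325/0.0045 = 1,183,333.3333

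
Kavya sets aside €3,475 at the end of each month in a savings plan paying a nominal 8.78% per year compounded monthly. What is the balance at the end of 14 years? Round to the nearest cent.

€1,141,397.41

With 12 periods per year: i = 0.00731667, n = 168.
Accumulation factor s(168|0.00731667) = 328.459686; FV = 3475 × 328.459686 = 1,141,397.4093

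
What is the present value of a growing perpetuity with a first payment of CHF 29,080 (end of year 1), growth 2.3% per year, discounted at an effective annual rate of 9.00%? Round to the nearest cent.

PV = PMT / (i − g) = 29080 / (0.09 − 0.023) = 29080 / 0.067000 = 434,029.8507

CHF 434,029.85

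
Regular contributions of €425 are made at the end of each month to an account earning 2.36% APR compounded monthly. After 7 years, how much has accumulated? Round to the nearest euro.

€38,777

With 12 periods per year: i = 0.00196667, n = 84.
Accumulation factor s(84|0.00196667) = 91.239488; FV = 425 × 91.239488 = 38,776.7826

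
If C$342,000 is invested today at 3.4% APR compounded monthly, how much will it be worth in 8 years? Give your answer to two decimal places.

C$448,732.14

Periodic rate i = 0.034/12 = 0.00283333; n = 8 × 12 = 96 periods.
FV = PV·(1+i)^n = 342,000 × 1.312082 = 448,732.1357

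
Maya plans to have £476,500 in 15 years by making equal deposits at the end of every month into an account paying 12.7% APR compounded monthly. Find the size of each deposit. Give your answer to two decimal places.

With 12 periods per year: i = 0.0105833, n = 180.
FV-annuity factor = 534.092738; PMT = 476500 / 534.092738 = 892.1672

£892.17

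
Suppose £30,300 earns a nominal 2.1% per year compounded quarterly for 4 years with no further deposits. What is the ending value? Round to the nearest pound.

£32,948

With 4 periods per year: i = 0.00525, n = 16.
FV = PV·(1+i)^n = 30,300 × 1.087390 = 32,947.9150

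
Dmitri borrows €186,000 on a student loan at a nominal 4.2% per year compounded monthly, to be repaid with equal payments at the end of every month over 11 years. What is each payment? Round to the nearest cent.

i = 0.042/12 = 0.0035 per month; n = 11·12 = 132.
Annuity-PV factor = 105.562648; PMT = 186000 / 105.562648 = 1,761.9869

€1,761.99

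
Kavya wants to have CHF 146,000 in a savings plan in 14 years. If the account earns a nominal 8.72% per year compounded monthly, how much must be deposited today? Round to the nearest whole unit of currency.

CHF 43,260

i = 0.0872/12 = 0.00726667 per month; n = 14·12 = 168.
PV = FV·(1+i)^(−n) = 146,000 × 0.296299 = 43,259.6714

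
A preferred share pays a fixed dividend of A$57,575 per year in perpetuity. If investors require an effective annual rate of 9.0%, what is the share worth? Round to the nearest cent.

A$639,722.22

PV = PMT / i = 57575 / 0.09 = 639,722.2222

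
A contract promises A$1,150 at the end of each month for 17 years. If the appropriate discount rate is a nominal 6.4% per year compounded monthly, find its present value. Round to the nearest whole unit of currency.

i = 0.064/12 = 0.00533333 per month; n = 17·12 = 204.
Annuity factor a(204|0.00533333) = 124.150317; PV = 1150 × 124.150317 = 142,772.8645

A$142,773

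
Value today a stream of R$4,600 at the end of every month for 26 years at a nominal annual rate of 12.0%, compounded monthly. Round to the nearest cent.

Periodic rate i = 0.12/12 = 0.01; n = 26 × 12 = 312 periods.
PV = 4600 × [1 − (1+0.01)^(−312)] / 0.01 = 4600 × 95.515321 = 439,370.4758

R$439,370.48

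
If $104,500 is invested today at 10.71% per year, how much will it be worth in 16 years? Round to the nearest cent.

$532,238.03

FV = PV·(1+i)^n = 104,500 × 5.093187 = 532,238.0297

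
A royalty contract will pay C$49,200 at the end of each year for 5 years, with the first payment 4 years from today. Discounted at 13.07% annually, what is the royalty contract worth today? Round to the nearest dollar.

Value one period before first payment (t=3): 49200 × [1 − (1+0.1307)^(−5)] / 0.1307 = 49200 × 3.511232 = 172,752.6282
Discount back 3 years: 172,752.6282 × (1+0.1307)^(−3) = 172,752.6282 × 0.691764 = 119,504.0123

C$119,504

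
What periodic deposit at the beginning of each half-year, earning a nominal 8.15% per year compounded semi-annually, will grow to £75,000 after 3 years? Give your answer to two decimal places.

Periodic rate i = 0.0815/2 = 0.04075; n = 3 × 2 = 6 periods.
FV-annuity factor × (1+i) = 6.916297; PMT = 75000 / 6.916297 = 10,843.9534

£10,843.95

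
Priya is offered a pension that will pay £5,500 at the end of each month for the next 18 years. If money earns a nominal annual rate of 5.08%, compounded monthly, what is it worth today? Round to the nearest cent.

£777,538.17

i = 0.0508/12 = 0.00423333 per month; n = 18·12 = 216.
PV = PMT · [1 − (1+i)^(−n)] / i = 5500 · 141.370576 = 777,538.1656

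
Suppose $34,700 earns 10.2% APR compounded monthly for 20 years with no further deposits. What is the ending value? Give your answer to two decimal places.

$264,573.34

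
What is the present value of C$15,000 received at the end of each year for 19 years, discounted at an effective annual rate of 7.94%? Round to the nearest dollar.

PV = PMT · [1 − (1+i)^(−n)] / i = 15000 · 9.645195 = 144,677.9179

C$144,678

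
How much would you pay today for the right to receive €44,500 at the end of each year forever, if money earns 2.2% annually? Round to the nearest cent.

PV = C/r = 44500/0.022 = 2,022,727.2727

€2,022,727.27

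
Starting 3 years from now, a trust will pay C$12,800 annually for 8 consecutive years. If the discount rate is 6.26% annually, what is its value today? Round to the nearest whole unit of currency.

C$69,677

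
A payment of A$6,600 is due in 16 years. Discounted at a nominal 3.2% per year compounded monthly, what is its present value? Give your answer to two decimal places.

A$3,958.05

Periodic rate i = 0.032/12 = 0.00266667; n = 16 × 12 = 192 periods.
PV = 6,600 / (1 + 0.00266667)^192 = 6,600 / 1.667488 = 3,958.0485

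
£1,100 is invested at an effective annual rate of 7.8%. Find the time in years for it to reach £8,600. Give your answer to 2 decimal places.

n = ln(8600/1100) / ln(1+0.078) = ln(7.81818) / 0.075107 = 27.3801 years

27.38 years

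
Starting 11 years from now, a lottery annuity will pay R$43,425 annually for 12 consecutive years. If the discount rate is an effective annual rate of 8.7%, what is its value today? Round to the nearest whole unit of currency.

PV at t=10 (ordinary 12-year annuity): 43425 × a(12|0.087) = 43425 × 7.270230 = 315,709.7559
PV₀ = 315,709.7559 / (1+0.087)^10 = 315,709.7559 / 2.303008 = 137,085.8286

R$137,086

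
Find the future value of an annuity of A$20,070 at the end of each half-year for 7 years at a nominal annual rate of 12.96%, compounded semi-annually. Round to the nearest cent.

i = 0.1296/2 = 0.0648 per half-year; n = 7·2 = 14.
FV = 20070 × [(1+0.0648)^14 − 1] / 0.0648 = 20070 × 21.736620 = 436,253.9596

A$436,253.96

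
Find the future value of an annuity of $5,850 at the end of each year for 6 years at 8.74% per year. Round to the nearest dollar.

Accumulation factor s(6|0.0874) = 7.474145; FV = 5850 × 7.474145 = 43,723.7472

$43,724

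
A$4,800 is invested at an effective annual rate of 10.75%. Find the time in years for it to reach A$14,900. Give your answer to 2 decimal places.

11.09 years

(1+i)^n = 14900/4800 = 3.10417, so n = ln 3.10417 / ln 1.1075 = 11.0939 years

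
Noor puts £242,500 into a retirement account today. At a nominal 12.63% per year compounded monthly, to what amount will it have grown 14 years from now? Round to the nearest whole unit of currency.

Periodic rate i = 0.1263/12 = 0.010525; n = 14 × 12 = 168 periods.
FV = PV·(1+i)^n = 242,500 × 5.806393 = 1,408,050.4090

£1,408,050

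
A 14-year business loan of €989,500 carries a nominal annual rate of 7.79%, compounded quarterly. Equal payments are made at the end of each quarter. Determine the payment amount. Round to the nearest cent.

€29,178.12

With 4 periods per year: i = 0.019475, n = 56.
Annuity-PV factor = 33.912397; PMT = 989500 / 33.912397 = 29,178.1206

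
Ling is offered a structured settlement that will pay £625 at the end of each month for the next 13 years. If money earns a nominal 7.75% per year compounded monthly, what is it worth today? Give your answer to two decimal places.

Periodic rate i = 0.0775/12 = 0.00645833; n = 13 × 12 = 156 periods.
PV = PMT · [1 − (1+i)^(−n)] / i = 625 · 98.118905 = 61,324.3157

£61,324.32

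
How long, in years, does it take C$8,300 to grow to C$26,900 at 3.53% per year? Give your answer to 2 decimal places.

33.90 years

(1+i)^n = 26900/8300 = 3.24096, so n = ln 3.24096 / ln 1.0353 = 33.8953 years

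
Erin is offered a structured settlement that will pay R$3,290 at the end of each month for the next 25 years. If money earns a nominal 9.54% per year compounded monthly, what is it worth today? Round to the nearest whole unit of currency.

R$375,366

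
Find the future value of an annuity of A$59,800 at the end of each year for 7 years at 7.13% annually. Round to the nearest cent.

FV = 59800 × [(1+0.0713)^7 − 1] / 0.0713 = 59800 × 8.688471 = 519,570.5808

A$519,570.58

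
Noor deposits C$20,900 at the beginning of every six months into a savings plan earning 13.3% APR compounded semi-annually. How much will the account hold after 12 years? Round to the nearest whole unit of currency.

C$1,236,429

Periodic rate i = 0.133/2 = 0.0665; n = 12 × 2 = 24 periods.
FV = PMT · [(1+i)^n − 1] / i × (1+i) = 20900 · 59.159291 = 1,236,429.1780
(Beginning-of-period payments → annuity-due factor ×(1+i).)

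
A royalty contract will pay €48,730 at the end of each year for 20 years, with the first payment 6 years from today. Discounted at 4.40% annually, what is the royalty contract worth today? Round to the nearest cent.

€515,553.47

Value one period before first payment (t=5): 48730 × [1 − (1+0.044)^(−20)] / 0.044 = 48730 × 13.121388 = 639,405.2594
PV₀ = 639,405.2594 / (1+0.044)^5 = 639,405.2594 / 1.240231 = 515,553.4659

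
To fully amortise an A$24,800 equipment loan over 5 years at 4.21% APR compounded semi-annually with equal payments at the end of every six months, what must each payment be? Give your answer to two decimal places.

A$2,776.09

i = 0.0421/2 = 0.02105 per half-year; n = 5·2 = 10.
Annuity-PV factor = 8.933437; PMT = 24800 / 8.933437 = 2,776.0872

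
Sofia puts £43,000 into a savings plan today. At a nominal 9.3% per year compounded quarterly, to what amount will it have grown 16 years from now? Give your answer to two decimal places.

£187,197.77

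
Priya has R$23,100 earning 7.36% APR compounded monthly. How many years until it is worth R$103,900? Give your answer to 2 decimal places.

20.49 years

Periodic rate i = 0.0736/12 = 0.00613333.
n = ln(103900/23100) / ln(1+0.00613333) = ln(4.49784) / 0.006115 = 245.9026 months
= 245.9026/12 years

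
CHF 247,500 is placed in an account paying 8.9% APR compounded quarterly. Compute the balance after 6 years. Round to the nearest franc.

CHF 419,707

i = 0.089/4 = 0.02225 per quarter; n = 6·4 = 24.
FV = 247,500 × (1 + 0.02225)^24 = 419,706.8571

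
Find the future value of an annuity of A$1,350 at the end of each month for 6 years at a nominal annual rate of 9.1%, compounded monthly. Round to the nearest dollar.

A$128,671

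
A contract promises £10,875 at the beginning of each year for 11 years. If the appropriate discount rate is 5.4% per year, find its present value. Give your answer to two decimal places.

£93,241.30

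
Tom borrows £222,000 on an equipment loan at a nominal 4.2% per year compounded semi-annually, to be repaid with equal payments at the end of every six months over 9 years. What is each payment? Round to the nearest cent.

£14,938.38

i = 0.042/2 = 0.021 per half-year; n = 9·2 = 18.
Annuity-PV factor = 14.861050; PMT = 222000 / 14.861050 = 14,938.3792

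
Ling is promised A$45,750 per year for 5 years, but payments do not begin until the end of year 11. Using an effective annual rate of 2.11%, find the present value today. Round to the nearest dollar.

A$174,447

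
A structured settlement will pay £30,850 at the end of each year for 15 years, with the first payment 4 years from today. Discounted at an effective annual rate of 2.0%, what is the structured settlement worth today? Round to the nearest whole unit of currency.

£373,536

PV at t=3 (ordinary 15-year annuity): 30850 × a(15|0.02) = 30850 × 12.849264 = 396,399.7790
Discount back 3 years: 396,399.7790 × (1+0.02)^(−3) = 396,399.7790 × 0.942322 = 373,536.3652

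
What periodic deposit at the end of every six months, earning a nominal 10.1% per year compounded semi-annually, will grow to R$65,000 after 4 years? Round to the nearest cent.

R$6,794.75

With 2 periods per year: i = 0.0505, n = 8.
FV-annuity factor = 9.566203; PMT = 65000 / 9.566203 = 6,794.7546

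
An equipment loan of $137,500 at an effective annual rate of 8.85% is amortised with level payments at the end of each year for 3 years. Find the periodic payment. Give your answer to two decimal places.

$54,174.87

Annuity-PV factor = 2.538077; PMT = 137500 / 2.538077 = 54,174.8739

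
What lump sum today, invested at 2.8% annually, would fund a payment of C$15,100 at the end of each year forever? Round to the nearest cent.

C$539,285.71

PV = C/r = 15100/0.028 = 539,285.7143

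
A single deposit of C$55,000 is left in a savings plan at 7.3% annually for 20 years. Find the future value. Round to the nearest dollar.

FV = 55,000 × (1 + 0.073)^20 = 225,090.4808

C$225,090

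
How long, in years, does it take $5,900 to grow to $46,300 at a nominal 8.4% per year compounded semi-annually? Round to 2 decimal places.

Periodic rate i = 0.084/2 = 0.042.
n = ln(46300/5900) / ln(1+0.042) = ln(7.84746) / 0.041142 = 50.0752 half-years
= 50.0752/2 years

25.04 years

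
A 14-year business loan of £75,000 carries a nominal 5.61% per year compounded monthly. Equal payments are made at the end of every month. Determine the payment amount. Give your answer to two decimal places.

£645.45

i = 0.0561/12 = 0.004675 per month; n = 14·12 = 168.
PMT = 75000 / ( [1 − (1+0.004675)^(−168)] / 0.004675 ) = 75000 / 116.198396 = 645.4478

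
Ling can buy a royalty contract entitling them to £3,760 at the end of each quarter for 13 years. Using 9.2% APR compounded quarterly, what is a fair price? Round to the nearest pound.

Periodic rate i = 0.092/4 = 0.023; n = 13 × 4 = 52 periods.
PV = PMT · [1 − (1+i)^(−n)] / i = 3760 · 30.151052 = 113,367.9547

£113,368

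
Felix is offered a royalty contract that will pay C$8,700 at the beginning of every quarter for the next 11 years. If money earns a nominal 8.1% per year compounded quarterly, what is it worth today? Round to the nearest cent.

i = 0.081/4 = 0.02025 per quarter; n = 11·4 = 44.
PV = 8700 × [1 − (1+0.02025)^(−44)] / 0.02025 × (1+i) = 8700 × 29.528637 = 256,899.1382
(Beginning-of-period payments → annuity-due factor ×(1+i).)

C$256,899.14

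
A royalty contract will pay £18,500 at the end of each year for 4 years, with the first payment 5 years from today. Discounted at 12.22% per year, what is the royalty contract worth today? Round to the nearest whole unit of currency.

£35,268

PV at t=4 (ordinary 4-year annuity): 18500 × a(4|0.1222) = 18500 × 3.023329 = 55,931.5939
PV₀ = 55,931.5939 / (1+0.1222)^4 = 55,931.5939 / 1.585919 = 35,267.6189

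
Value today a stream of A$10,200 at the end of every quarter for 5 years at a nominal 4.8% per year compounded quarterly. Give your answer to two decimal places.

A$180,410.44

Periodic rate i = 0.048/4 = 0.012; n = 5 × 4 = 20 periods.
PV = PMT · [1 − (1+i)^(−n)] / i = 10200 · 17.687298 = 180,410.4370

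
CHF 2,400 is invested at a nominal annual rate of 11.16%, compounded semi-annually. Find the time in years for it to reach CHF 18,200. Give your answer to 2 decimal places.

Periodic rate i = 0.1116/2 = 0.0558.
(1+i)^n = 18200/2400 = 7.58333, so n = ln 7.58333 / ln 1.0558 = 37.3112 half-years
= 37.3112/2 years

18.66 years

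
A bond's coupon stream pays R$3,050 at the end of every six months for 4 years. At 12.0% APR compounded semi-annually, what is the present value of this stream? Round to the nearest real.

R$18,940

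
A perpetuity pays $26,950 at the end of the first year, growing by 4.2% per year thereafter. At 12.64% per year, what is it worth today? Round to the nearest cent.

PV = PMT / (i − g) = 26950 / (0.1264 − 0.042) = 26950 / 0.084400 = 319,312.7962

$319,312.80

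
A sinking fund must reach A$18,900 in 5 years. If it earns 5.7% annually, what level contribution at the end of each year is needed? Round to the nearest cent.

FV-annuity factor = 5.603427; PMT = 18900 / 5.603427 = 3,372.9362

A$3,372.94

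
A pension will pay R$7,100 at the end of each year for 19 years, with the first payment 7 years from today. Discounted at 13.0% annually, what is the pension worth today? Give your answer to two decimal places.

R$23,660.29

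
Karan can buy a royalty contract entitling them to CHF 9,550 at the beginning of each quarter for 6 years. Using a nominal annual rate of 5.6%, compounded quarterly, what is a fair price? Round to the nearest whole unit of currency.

CHF 196,240

i = 0.056/4 = 0.014 per quarter; n = 6·4 = 24.
PV = PMT · [1 − (1+i)^(−n)] / i × (1+i) = 9550 · 20.548687 = 196,239.9615
Payments are at the start of each period, so multiply by (1+i).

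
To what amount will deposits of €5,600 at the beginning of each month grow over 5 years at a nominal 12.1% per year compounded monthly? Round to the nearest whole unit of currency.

€463,201

Periodic rate i = 0.121/12 = 0.0100833; n = 5 × 12 = 60 periods.
Accumulation factor s(60|0.0100833) × (1+i) = 82.714523; FV = 5600 × 82.714523 = 463,201.3265
(Beginning-of-period payments → annuity-due factor ×(1+i).)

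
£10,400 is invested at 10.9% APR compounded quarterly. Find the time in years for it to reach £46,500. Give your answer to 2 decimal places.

Periodic rate i = 0.109/4 = 0.02725.
(1+i)^n = 46500/10400 = 4.47115, so n = ln 4.47115 / ln 1.02725 = 55.7050 quarters
= 55.7050/4 years

13.93 years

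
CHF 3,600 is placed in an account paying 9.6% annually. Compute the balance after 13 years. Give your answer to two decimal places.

FV = PV·(1+i)^n = 3,600 × 3.292587 = 11,853.3117

CHF 11,853.31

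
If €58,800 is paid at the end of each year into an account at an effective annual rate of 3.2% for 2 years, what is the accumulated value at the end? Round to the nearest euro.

Accumulation factor s(2|0.032) = 2.032000; FV = 58800 × 2.032000 = 119,481.6000

€119,482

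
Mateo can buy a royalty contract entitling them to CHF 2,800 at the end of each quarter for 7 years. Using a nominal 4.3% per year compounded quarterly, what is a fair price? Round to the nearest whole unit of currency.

CHF 67,391

Periodic rate i = 0.043/4 = 0.01075; n = 7 × 4 = 28 periods.
Annuity factor a(28|0.01075) = 24.068133; PV = 2800 × 24.068133 = 67,390.7727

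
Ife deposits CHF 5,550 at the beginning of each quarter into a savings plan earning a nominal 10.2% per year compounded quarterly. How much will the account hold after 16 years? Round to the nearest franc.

CHF 895,136

i = 0.102/4 = 0.0255 per quarter; n = 16·4 = 64.
Accumulation factor s(64|0.0255) × (1+i) = 161.285694; FV = 5550 × 161.285694 = 895,135.6016
(annuity-due: payments at period start, so ×(1+i).)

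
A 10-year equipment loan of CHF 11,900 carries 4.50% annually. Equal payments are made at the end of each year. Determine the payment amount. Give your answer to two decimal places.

CHF 1,503.91

PMT = 11900 / ( [1 − (1+0.045)^(−10)] / 0.045 ) = 11900 / 7.912718 = 1,503.9080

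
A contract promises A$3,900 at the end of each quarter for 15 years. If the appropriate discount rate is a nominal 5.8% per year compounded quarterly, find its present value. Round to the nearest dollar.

With 4 periods per year: i = 0.0145, n = 60.
PV = PMT · [1 − (1+i)^(−n)] / i = 3900 · 39.891241 = 155,575.8391

A$155,576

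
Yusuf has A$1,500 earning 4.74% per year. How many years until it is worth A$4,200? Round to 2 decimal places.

22.23 years

(1+i)^n = 4200/1500 = 2.80000, so n = ln 2.80000 / ln 1.0474 = 22.2328 years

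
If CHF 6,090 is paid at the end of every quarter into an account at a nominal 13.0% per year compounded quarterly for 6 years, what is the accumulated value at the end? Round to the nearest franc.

CHF 216,349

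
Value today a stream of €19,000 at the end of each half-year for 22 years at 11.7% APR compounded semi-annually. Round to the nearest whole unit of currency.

€298,167

i = 0.117/2 = 0.0585 per half-year; n = 22·2 = 44.
PV = PMT · [1 − (1+i)^(−n)] / i = 19000 · 15.692991 = 298,166.8311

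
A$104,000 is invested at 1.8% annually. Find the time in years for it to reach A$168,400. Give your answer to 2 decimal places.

27.02 years

n = ln(168400/104000) / ln(1+0.018) = ln(1.61923) / 0.017840 = 27.0153 years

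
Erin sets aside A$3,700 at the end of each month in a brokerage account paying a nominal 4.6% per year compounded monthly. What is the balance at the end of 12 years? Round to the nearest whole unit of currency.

Periodic rate i = 0.046/12 = 0.00383333; n = 12 × 12 = 144 periods.
FV = PMT · [(1+i)^n − 1] / i = 3700 · 191.710745 = 709,329.7561

A$709,330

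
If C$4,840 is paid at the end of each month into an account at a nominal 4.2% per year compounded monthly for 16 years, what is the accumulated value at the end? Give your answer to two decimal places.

i = 0.042/12 = 0.0035 per month; n = 16·12 = 192.
FV = 4840 × [(1+0.0035)^192 − 1] / 0.0035 = 4840 × 273.101037 = 1,321,809.0179

C$1,321,809.02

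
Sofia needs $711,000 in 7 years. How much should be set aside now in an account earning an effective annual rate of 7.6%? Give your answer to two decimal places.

Discount factor = (1+0.076)^(−7) = 0.598845; PV = 711,000 × 0.598845 = 425,778.4743

$425,778.47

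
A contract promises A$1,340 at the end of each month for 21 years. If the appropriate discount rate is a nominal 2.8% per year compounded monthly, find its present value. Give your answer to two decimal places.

A$255,087.60

Periodic rate i = 0.028/12 = 0.00233333; n = 21 × 12 = 252 periods.
Annuity factor a(252|0.00233333) = 190.363878; PV = 1340 × 190.363878 = 255,087.5970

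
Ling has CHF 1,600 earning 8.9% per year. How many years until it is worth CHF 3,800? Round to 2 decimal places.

n = ln(3800/1600) / ln(1+0.089) = ln(2.37500) / 0.085260 = 10.1454 years

10.15 years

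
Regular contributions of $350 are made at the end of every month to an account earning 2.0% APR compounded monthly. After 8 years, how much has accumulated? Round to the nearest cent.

i = 0.02/12 = 0.00166667 per month; n = 8·12 = 96.
Accumulation factor s(96|0.00166667) = 104.012752; FV = 350 × 104.012752 = 36,404.4633

$36,404.46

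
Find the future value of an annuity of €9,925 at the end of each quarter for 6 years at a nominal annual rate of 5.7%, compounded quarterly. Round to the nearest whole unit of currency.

€281,638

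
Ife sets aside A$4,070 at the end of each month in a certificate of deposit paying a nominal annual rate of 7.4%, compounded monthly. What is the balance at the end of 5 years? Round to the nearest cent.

A$294,419.85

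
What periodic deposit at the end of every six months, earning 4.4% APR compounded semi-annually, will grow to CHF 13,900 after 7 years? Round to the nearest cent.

CHF 858.59

With 2 periods per year: i = 0.022, n = 14.
PMT = 13900 / ( [(1+0.022)^14 − 1] / 0.022 ) = 13900 / 16.189320 = 858.5908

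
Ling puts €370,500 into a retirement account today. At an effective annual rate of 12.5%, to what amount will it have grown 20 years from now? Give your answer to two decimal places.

€3,906,957.27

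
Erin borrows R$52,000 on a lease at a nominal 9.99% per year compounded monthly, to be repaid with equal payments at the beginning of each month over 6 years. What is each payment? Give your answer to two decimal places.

R$955.13

i = 0.0999/12 = 0.008325 per month; n = 6·12 = 72.
PMT = 52000 / ( [1 − (1+0.008325)^(−72)] / 0.008325 × (1+i) ) = 52000 / 54.442856 = 955.1299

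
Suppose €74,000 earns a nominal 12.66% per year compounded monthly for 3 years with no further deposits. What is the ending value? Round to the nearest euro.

Periodic rate i = 0.1266/12 = 0.01055; n = 3 × 12 = 36 periods.
74,000 × (1+0.01055)^36 = 74,000 × 1.459086 = 107,972.3989

€107,972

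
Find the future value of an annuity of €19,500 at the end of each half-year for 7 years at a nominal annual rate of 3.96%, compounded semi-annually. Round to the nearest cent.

€311,075.50

With 2 periods per year: i = 0.0198, n = 14.
Accumulation factor s(14|0.0198) = 15.952590; FV = 19500 × 15.952590 = 311,075.5004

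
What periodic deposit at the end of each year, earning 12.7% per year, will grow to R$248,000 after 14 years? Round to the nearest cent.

R$7,269.62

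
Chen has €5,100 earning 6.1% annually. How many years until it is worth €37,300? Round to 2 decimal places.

(1+i)^n = 37300/5100 = 7.31373, so n = ln 7.31373 / ln 1.061 = 33.6040 years

33.60 years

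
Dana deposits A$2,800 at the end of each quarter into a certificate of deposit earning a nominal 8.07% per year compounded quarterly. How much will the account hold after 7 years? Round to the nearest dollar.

A$104,007

With 4 periods per year: i = 0.020175, n = 28.
FV = PMT · [(1+i)^n − 1] / i = 2800 · 37.145346 = 104,006.9681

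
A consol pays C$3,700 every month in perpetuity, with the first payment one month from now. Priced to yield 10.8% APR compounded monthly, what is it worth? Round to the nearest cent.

C$411,111.11

Periodic rate i = 0.108/12 = 0.009.
PV = C/r = 3700/0.009 = 411,111.1111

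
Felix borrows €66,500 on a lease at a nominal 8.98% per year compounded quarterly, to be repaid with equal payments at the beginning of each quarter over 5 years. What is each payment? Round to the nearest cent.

€4,072.29

Periodic rate i = 0.0898/4 = 0.02245; n = 5 × 4 = 20 periods.
Annuity-PV factor × (1+i) = 16.329892; PMT = 66500 / 16.329892 = 4,072.2865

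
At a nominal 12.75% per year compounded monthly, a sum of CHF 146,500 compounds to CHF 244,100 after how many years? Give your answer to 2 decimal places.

4.03 years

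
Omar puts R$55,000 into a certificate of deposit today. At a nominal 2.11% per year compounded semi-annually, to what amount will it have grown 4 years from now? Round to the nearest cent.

R$59,817.07

Periodic rate i = 0.0211/2 = 0.01055; n = 4 × 2 = 8 periods.
55,000 × (1+0.01055)^8 = 55,000 × 1.087583 = 59,817.0706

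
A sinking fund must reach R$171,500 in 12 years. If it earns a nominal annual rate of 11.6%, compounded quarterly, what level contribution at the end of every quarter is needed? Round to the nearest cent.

Periodic rate i = 0.116/4 = 0.029; n = 12 × 4 = 48 periods.
PMT = 171500 / ( [(1+0.029)^48 − 1] / 0.029 ) = 171500 / 101.517580 = 1,689.3626

R$1,689.36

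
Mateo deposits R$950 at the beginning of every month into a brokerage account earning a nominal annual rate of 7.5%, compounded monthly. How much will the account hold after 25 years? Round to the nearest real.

R$838,607

i = 0.075/12 = 0.00625 per month; n = 25·12 = 300.
FV = 950 × [(1+0.00625)^300 − 1] / 0.00625 × (1+i) = 950 × 882.743752 = 838,606.5645
Payments are at the start of each period, so multiply by (1+i).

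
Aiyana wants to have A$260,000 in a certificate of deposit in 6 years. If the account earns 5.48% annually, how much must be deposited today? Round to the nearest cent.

A$188,778.54

PV = FV·(1+i)^(−n) = 260,000 × 0.726071 = 188,778.5393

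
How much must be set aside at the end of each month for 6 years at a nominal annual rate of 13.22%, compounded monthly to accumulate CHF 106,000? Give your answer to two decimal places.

i = 0.1322/12 = 0.0110167 per month; n = 6·12 = 72.
PMT = 106000 / ( [(1+0.0110167)^72 − 1] / 0.0110167 ) = 106000 / 109.006815 = 972.4163

CHF 972.42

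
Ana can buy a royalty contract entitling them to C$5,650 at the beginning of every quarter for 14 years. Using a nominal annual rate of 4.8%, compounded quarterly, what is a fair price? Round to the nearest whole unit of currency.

C$232,175

Periodic rate i = 0.048/4 = 0.012; n = 14 × 4 = 56 periods.
PV = 5650 × [1 − (1+0.012)^(−56)] / 0.012 × (1+i) = 5650 × 41.092847 = 232,174.5876
(Beginning-of-period payments → annuity-due factor ×(1+i).)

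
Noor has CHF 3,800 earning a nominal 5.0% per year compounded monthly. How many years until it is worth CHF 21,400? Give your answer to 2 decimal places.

Periodic rate i = 0.05/12 = 0.00416667.
n = ln(21400/3800) / ln(1+0.00416667) = ln(5.63158) / 0.004158 = 415.6772 months
= 415.6772/12 years

34.64 years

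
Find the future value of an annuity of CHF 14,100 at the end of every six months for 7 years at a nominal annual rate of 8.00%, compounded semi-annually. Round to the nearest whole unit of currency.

i = 0.08/2 = 0.04 per half-year; n = 7·2 = 14.
FV = PMT · [(1+i)^n − 1] / i = 14100 · 18.291911 = 257,915.9478

CHF 257,916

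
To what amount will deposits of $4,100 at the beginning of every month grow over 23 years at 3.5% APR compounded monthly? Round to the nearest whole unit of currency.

Periodic rate i = 0.035/12 = 0.00291667; n = 23 × 12 = 276 periods.
FV = PMT · [(1+i)^n − 1] / i × (1+i) = 4100 · 424.346308 = 1,739,819.8630
(Beginning-of-period payments → annuity-due factor ×(1+i).)

$1,739,820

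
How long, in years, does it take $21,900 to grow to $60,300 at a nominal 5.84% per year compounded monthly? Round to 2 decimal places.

Periodic rate i = 0.0584/12 = 0.00486667.
(1+i)^n = 60300/21900 = 2.75342, so n = ln 2.75342 / ln 1.00487 = 208.6249 months
= 208.6249/12 years

17.39 years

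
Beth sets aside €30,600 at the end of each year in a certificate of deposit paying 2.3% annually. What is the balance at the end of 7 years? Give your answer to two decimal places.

€229,559.57

FV = PMT · [(1+i)^n − 1] / i = 30600 · 7.501947 = 229,559.5711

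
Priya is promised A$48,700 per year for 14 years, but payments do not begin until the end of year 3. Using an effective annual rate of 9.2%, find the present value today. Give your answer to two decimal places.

PV at t=2 (ordinary 14-year annuity): 48700 × a(14|0.092) = 48700 × 7.699303 = 374,956.0381
Discount back 2 years: 374,956.0381 × (1+0.092)^(−2) = 374,956.0381 × 0.838600 = 314,438.0360

A$314,438.04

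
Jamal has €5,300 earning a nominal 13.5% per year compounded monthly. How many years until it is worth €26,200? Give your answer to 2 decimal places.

11.90 years

Periodic rate i = 0.135/12 = 0.01125.
(1+i)^n = 26200/5300 = 4.94340, so n = ln 4.94340 / ln 1.01125 = 142.8467 months
= 142.8467/12 years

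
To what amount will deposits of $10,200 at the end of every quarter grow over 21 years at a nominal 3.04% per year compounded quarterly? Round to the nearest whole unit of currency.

$1,192,976

With 4 periods per year: i = 0.0076, n = 84.
Accumulation factor s(84|0.0076) = 116.958452; FV = 10200 × 116.958452 = 1,192,976.2071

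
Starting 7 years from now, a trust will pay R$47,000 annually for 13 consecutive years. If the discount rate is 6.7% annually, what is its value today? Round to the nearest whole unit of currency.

R$270,778

Value one period before first payment (t=6): 47000 × [1 − (1+0.067)^(−13)] / 0.067 = 47000 × 8.501636 = 399,576.9032
Discount back 6 years: 399,576.9032 × (1+0.067)^(−6) = 399,576.9032 × 0.677663 = 270,778.3018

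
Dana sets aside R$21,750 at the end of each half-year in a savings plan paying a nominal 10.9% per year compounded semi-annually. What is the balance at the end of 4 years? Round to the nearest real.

i = 0.109/2 = 0.0545 per half-year; n = 4·2 = 8.
Accumulation factor s(8|0.0545) = 9.704173; FV = 21750 × 9.704173 = 211,065.7678

R$211,066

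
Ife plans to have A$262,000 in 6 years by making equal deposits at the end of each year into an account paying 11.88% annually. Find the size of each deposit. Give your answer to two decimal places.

FV-annuity factor = 8.090638; PMT = 262000 / 8.090638 = 32,383.1085

A$32,383.11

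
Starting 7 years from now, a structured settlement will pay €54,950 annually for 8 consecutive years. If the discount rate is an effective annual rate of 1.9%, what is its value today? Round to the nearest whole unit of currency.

€361,104

PV at t=6 (ordinary 8-year annuity): 54950 × a(8|0.019) = 54950 × 7.357156 = 404,275.7030
Discount back 6 years: 404,275.7030 × (1+0.019)^(−6) = 404,275.7030 × 0.893213 = 361,104.1977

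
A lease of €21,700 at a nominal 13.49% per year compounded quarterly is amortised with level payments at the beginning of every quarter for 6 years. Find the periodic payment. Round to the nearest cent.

i = 0.1349/4 = 0.033725 per quarter; n = 6·4 = 24.
Annuity-PV factor × (1+i) = 16.824446; PMT = 21700 / 16.824446 = 1,289.7898

€1,289.79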